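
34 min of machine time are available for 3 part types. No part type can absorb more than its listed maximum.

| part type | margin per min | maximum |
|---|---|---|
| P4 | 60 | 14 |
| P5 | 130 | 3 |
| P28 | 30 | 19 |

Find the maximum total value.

Rank by margin per min: P5 130 > P4 60 > P28 30.
P5 takes 3 to reach its cap of 3 — 31 left.
P4 takes 14 to reach its cap of 14 — 17 left.
P28 has room for 19 but only 17 remain, so it gets 17.
Total = 60×14 + 130×3 + 30×17 = 1740.

1740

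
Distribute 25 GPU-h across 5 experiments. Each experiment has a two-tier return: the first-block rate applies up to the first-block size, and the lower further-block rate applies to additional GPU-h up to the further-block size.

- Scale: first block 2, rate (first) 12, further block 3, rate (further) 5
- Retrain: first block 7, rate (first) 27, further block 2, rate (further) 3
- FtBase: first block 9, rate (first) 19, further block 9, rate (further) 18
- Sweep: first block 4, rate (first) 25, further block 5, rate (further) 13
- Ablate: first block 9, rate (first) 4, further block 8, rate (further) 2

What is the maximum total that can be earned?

550

Order all 10 blocks by rate: Retrain/tier1 27 > Sweep/tier1 25 > FtBase/tier1 19 > FtBase/tier2 18 > Sweep/tier2 13 > Scale/tier1 12 > Scale/tier2 5 > Ablate/tier1 4 > Retrain/tier2 3 > Ablate/tier2 2.
Retrain tier1 at 27: fill all 7 — 18 left.
Sweep/tier1 (25): +4 — 14 left.
FtBase tier1 at 19: fill all 9 — 5 left.
FtBase/tier2: +5 of 9 at 18; pool empty.
Total = 27×7 + 25×4 + 19×9 + 18×5 = 550.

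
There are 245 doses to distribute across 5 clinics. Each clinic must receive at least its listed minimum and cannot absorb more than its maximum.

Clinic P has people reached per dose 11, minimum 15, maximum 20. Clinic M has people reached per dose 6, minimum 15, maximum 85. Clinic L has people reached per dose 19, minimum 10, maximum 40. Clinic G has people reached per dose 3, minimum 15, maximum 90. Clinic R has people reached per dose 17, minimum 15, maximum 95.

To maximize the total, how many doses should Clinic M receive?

Meeting every minimum uses 15+15+10+15+15 = 70 doses, leaving 175.
Rank by people reached per dose: Clinic L 19 > Clinic R 17 > Clinic P 11 > Clinic M 6 > Clinic G 3.
Clinic L: +30 to 40 (cap) → 145 left.
Clinic R takes 80 more to reach its cap of 95 → 65 left.
Clinic P: +5 to 20 (cap) → 60 left.
Clinic M has room for 70 more but only 60 remain, so it gets 75.

75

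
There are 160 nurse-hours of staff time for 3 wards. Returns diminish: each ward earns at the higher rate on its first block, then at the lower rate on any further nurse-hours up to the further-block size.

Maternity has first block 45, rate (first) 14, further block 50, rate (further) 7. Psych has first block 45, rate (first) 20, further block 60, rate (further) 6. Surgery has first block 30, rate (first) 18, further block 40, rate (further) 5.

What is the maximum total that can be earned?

2350

Order all 6 blocks by rate: Psych/first 20 > Surgery/first 18 > Maternity/first 14 > Maternity/second 7 > Psych/second 6 > Surgery/second 5.
Psych first at 20: fill all 45 ; 115 left.
Fill Surgery first block (30 at 18) ; 85 left.
Maternity/first (14): +45 ; 40 left.
Maternity/second: +40 of 50 at 7; pool empty.
Total = 20×45 + 18×30 + 14×45 + 7×40 = 2350.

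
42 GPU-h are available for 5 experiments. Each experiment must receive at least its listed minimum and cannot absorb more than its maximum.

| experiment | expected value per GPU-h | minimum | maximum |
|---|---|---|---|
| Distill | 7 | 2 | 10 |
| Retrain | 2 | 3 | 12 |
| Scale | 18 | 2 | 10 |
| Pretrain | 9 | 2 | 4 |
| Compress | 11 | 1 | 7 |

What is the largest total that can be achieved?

Meeting every minimum uses 2+3+2+2+1 = 10 GPU-h, leaving 32.
Rank by expected value per GPU-h: Scale 18 > Compress 11 > Pretrain 9 > Distill 7 > Retrain 2.
Scale: +8 to 10 (cap) ; 24 left.
Give Compress 6 more to hit its cap of 7 ; 18 left.
Pretrain: +2 to 4 (cap) ; 16 left.
Distill takes 8 more to reach its cap of 10 ; 8 left.
Retrain: +8 (room for 9) → 11. Pool exhausted.
Total = 7×10 + 2×11 + 18×10 + 9×4 + 11×7 = 385.

385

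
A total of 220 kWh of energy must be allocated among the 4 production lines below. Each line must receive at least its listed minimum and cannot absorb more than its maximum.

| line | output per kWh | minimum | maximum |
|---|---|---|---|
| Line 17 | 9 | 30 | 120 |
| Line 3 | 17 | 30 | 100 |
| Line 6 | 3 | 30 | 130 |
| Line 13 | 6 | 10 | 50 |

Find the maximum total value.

2570

Meeting every minimum uses 30+30+30+10 = 100 kWh, leaving 120.
Rank by output per kWh: Line 3 17 > Line 17 9 > Line 13 6 > Line 6 3.
Line 3 takes 70 more to reach its cap of 100 → 50 left.
Only 50 left; Line 17 takes them to reach 80.
Total = 9×80 + 17×100 + 3×30 + 6×10 = 2570.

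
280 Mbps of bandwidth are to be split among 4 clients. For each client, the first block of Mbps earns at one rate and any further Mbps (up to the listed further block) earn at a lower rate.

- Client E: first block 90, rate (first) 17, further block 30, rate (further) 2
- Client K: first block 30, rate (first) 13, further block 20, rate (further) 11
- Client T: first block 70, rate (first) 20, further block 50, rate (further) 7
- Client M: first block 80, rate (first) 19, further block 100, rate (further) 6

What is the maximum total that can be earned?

4950

Order all 8 blocks by rate: Client T/T1 20 > Client M/T1 19 > Client E/T1 17 > Client K/T1 13 > Client K/T2 11 > Client T/T2 7 > Client M/T2 6 > Client E/T2 2.
Fill Client T T1 block (70 at 20) → 210 left.
Fill Client M T1 block (80 at 19) → 130 left.
Client E/T1 (17): +90 → 40 left.
Client K/T1 (13): +30 → 10 left.
10 remain; put them into Client K T2 at 11.
Total = 20×70 + 19×80 + 17×90 + 13×30 + 11×10 = 4950.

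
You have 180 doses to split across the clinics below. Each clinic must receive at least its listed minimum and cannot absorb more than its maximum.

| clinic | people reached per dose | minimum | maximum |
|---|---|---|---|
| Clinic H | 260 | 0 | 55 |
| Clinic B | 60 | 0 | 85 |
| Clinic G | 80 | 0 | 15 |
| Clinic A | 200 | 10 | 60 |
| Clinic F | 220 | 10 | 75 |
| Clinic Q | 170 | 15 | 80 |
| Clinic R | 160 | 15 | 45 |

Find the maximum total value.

Meeting every minimum uses 0+0+0+10+10+15+15 = 50 doses, leaving 130.
Highest people reached per dose first: Clinic H 260 > Clinic F 220 > Clinic A 200 > Clinic Q 170 > Clinic R 160 > Clinic G 80 > Clinic B 60.
Clinic H: +55 to 55 (cap) ; 75 left.
Clinic F takes 65 more to reach its cap of 75 ; 10 left.
Clinic A: +10 (room for 50) → 20. Pool exhausted.
Total = 260×55 + 200×20 + 220×75 + 170×15 + 160×15 = 39750.

39750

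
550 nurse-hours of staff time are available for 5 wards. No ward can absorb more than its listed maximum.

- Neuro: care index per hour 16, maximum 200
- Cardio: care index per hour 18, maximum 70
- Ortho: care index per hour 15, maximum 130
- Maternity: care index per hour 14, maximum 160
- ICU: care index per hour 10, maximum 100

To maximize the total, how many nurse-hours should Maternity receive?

150

Highest care index per hour first: Cardio 18 > Neuro 16 > Ortho 15 > Maternity 14 > ICU 10.
Cardio takes 70 to reach its cap of 70 → 480 left.
Neuro takes 200 to reach its cap of 200 → 280 left.
Ortho takes 130 to reach its cap of 130 → 150 left.
Maternity has room for 160 but only 150 remain, so it gets 150.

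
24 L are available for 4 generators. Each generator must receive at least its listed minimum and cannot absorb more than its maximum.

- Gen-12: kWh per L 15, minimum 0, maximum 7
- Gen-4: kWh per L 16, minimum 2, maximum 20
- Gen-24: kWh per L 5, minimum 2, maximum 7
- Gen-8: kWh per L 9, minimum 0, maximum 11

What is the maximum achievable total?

Meeting every minimum uses 0+2+2+0 = 4 L, leaving 20.
Highest kWh per L first: Gen-4 16 > Gen-12 15 > Gen-8 9 > Gen-24 5.
Gen-4: +18 to 20 (cap) — 2 left.
Gen-12 has room for 7 more but only 2 remain, so it gets 2.
Total = 15×2 + 16×20 + 5×2 = 360.

360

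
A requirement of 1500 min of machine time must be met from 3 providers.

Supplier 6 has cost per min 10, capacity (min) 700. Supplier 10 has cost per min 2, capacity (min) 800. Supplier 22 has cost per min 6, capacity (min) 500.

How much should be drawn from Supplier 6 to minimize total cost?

200

Cheapest first:
Supplier 10 at 2: take all 800 min → 700 still needed.
Supplier 22 at 6: take all 500 min → 200 still needed.
Supplier 6 at 10: take 200 of its 700 → requirement met.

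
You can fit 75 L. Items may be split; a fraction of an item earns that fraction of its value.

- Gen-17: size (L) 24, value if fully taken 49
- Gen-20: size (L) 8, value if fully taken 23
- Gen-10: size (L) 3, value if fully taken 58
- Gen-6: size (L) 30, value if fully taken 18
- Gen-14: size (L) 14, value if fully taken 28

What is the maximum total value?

Sort by value density: Gen-10 58/3≈19.3, Gen-20 23/8≈2.88, Gen-17 49/24≈2.04, Gen-14 28/14≈2, Gen-6 18/30≈0.6.
All 3 L of Gen-10 fit (value 58) ; 72 remain.
All 8 L of Gen-20 fit (value 23) ; 64 remain.
All 24 L of Gen-17 fit (value 49) ; 40 remain.
Gen-14: take in full, 14 L for value 28 ; 26 left.
Fill the last 26 L with part of Gen-6: 26/30 of it earns 15.6.
Total value = 173.6.

173.6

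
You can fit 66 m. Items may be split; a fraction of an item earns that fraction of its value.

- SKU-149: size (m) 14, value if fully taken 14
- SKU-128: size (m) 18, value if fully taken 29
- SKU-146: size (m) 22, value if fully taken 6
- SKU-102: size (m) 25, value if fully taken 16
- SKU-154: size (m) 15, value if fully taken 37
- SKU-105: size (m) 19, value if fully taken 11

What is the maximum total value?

Sort by value density: SKU-154 37/15≈2.47, SKU-128 29/18≈1.61, SKU-149 14/14≈1, SKU-102 16/25≈0.64, SKU-105 11/19≈0.579, SKU-146 6/22≈0.273.
All 15 m of SKU-154 fit (value 37) ; 51 remain.
All 18 m of SKU-128 fit (value 29) ; 33 remain.
Take all of SKU-149 (14 m, value 14) ; 19 m left.
Only 19 m remain; take 19/25 of SKU-102 for value 16×19/25 = 12.16.
Total value = 92.16.

92.16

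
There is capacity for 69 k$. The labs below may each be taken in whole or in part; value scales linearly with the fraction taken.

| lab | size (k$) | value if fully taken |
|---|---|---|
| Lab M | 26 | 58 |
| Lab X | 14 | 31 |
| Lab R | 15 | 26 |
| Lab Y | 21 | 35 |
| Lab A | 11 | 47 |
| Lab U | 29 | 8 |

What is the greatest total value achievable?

Best value per unit of size first: Lab A 47/11≈4.27, Lab M 58/26≈2.23, Lab X 31/14≈2.21, Lab R 26/15≈1.73, Lab Y 35/21≈1.67, Lab U 8/29≈0.276.
Take all of Lab A (11 k$, value 47) ; 58 k$ left.
Take all of Lab M (26 k$, value 58) ; 32 k$ left.
Take all of Lab X (14 k$, value 31) ; 18 k$ left.
All 15 k$ of Lab R fit (value 26) ; 3 remain.
3 k$ left: a 3/21 share of Lab Y gives 35×3/21 = 5.
Total value = 167.

167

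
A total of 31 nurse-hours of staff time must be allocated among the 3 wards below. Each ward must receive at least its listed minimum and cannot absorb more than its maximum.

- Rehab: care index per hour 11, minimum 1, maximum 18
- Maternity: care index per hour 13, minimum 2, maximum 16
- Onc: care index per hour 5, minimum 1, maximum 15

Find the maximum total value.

Meeting every minimum uses 1+2+1 = 4 nurse-hours, leaving 27.
Rank by care index per hour: Maternity 13 > Rehab 11 > Onc 5.
Give Maternity 14 more to hit its cap of 16 → 13 left.
Only 13 left; Rehab takes them to reach 14.
Total = 11×14 + 13×16 + 5×1 = 367.

367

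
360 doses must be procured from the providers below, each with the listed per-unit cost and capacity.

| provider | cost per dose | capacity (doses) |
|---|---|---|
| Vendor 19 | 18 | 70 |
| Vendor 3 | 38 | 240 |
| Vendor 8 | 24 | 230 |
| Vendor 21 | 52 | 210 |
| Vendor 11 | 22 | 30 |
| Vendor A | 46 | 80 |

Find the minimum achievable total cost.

8580

Use providers in increasing cost order.
Take 70 from Vendor 19 at 18 — need 290 more.
Vendor 11 at 22: take all 30 doses — 260 still needed.
Take 230 from Vendor 8 at 24 — need 30 more.
Vendor 3 (38): take the remaining 30 — done.
Vendor A, Vendor 21: unused.
Cost = 70×18 + 30×22 + 230×24 + 30×38 = 8580.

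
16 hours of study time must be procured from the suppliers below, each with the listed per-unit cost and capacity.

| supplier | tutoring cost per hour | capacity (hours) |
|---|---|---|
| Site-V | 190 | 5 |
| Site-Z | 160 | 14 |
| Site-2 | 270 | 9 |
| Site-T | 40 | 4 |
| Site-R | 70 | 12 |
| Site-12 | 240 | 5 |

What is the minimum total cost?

1000

Cheapest first:
Site-T (40): use full 4 — 12 hours to go.
Site-R (70): use full 12 — 0 hours to go.
Site-Z, Site-V, Site-12, Site-2: unused.
Cost = 4×40 + 12×70 = 1000.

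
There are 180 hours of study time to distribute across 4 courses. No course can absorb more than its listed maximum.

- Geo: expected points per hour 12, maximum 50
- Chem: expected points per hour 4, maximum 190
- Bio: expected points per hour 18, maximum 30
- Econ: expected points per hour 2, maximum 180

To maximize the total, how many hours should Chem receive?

100

Highest expected points per hour first: Bio 18 > Geo 12 > Chem 4 > Econ 2.
Bio: +30 to 30 (cap) — 150 left.
Geo: +50 to 50 (cap) — 100 left.
Chem has room for 190 but only 100 remain, so it gets 100.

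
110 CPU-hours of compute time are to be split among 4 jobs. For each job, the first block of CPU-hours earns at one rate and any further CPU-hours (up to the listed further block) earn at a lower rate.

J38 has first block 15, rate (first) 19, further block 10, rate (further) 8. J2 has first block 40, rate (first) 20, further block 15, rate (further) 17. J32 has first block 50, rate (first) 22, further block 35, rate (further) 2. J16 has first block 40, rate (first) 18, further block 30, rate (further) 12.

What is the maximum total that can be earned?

2275

Treat each block as its own option and order by rate: J32/first 22 > J2/first 20 > J38/first 19 > J16/first 18 > J2/second 17 > J16/second 12 > J38/second 8 > J32/second 2.
Fill J32 first block (50 at 22) → 60 left.
J2 first at 20: fill all 40 → 20 left.
J38/first (19): +15 → 5 left.
5 remain; put them into J16 first at 18.
Total = 22×50 + 20×40 + 19×15 + 18×5 = 2275.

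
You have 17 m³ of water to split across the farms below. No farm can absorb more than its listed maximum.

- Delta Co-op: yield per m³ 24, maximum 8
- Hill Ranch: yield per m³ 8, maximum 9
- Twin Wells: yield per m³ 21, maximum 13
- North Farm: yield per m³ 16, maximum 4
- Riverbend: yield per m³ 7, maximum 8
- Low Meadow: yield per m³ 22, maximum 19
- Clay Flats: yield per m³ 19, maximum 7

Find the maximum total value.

Highest yield per m³ first: Delta Co-op 24 > Low Meadow 22 > Twin Wells 21 > Clay Flats 19 > North Farm 16 > Hill Ranch 8 > Riverbend 7.
Delta Co-op: +8 to 8 (cap) ; 9 left.
Only 9 left; Low Meadow takes them to reach 9.
Total = 24×8 + 22×9 = 390.

390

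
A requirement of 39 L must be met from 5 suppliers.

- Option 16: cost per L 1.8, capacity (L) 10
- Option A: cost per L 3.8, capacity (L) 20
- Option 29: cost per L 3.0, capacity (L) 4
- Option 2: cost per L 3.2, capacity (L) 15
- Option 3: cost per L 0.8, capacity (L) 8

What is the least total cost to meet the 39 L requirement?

92

Fill from the cheapest supplier first.
Option 3 at 0.8: take all 8 L — 31 still needed.
Option 16 at 1.8: take all 10 L — 21 still needed.
Option 29 (3.0): use full 4 — 17 L to go.
Option 2 at 3.2: take all 15 L — 2 still needed.
Take 2 from Option A at 3.8 to finish.
Cost = 8×0.8 + 10×1.8 + 4×3.0 + 15×3.2 + 2×3.8 = 92.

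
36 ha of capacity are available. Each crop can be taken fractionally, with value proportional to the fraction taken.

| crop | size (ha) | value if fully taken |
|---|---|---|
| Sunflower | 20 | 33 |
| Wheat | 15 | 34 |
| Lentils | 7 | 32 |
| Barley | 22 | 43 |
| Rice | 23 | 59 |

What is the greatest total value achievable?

Rank by value-to-size ratio: Lentils 32/7≈4.57, Rice 59/23≈2.57, Wheat 34/15≈2.27, Barley 43/22≈1.95, Sunflower 33/20≈1.65.
Lentils: take in full, 7 ha for value 32 → 29 left.
Take all of Rice (23 ha, value 59) → 6 ha left.
6 ha left: a 6/15 share of Wheat gives 34×6/15 = 13.6.
Total value = 104.6.

104.6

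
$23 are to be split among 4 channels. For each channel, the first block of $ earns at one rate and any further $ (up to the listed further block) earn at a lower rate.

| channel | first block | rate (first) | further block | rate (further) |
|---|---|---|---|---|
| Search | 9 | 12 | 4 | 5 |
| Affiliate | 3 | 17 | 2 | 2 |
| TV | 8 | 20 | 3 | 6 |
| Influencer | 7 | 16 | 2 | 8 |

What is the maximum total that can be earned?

383

Treat each block as its own option and order by rate: TV/tier1 20 > Affiliate/tier1 17 > Influencer/tier1 16 > Search/tier1 12 > Influencer/tier2 8 > TV/tier2 6 > Search/tier2 5 > Affiliate/tier2 2.
TV/tier1 (20): +8 ; 15 left.
Affiliate tier1 at 17: fill all 3 ; 12 left.
Influencer tier1 at 16: fill all 7 ; 5 left.
Search/tier1: +5 of 9 at 12; pool empty.
Total = 20×8 + 17×3 + 16×7 + 12×5 = 383.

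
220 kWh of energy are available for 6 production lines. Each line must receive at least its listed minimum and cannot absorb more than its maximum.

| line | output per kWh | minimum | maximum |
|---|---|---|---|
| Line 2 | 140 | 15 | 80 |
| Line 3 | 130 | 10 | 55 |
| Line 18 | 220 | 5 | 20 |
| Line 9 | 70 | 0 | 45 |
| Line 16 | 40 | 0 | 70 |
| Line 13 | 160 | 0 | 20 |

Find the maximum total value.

29100

Meeting every minimum uses 15+10+5+0+0+0 = 30 kWh, leaving 190.
Order the production lines by output per kWh: Line 18 220 > Line 13 160 > Line 2 140 > Line 3 130 > Line 9 70 > Line 16 40.
Line 18: +15 to 20 (cap) ; 175 left.
Line 13: +20 to 20 (cap) ; 155 left.
Give Line 2 65 more to hit its cap of 80 ; 90 left.
Line 3 takes 45 more to reach its cap of 55 ; 45 left.
Line 9 takes 45 more to reach its cap of 45 ; 0 left.
Total = 140×80 + 130×55 + 220×20 + 70×45 + 160×20 = 29100.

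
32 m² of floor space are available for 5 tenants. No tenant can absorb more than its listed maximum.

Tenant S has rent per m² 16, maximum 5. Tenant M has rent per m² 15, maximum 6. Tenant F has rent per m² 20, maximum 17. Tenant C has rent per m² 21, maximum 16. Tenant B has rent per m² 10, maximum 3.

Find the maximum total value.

656

Rank by rent per m²: Tenant C 21 > Tenant F 20 > Tenant S 16 > Tenant M 15 > Tenant B 10.
Tenant C: +16 to 16 (cap) ; 16 left.
Only 16 left; Tenant F takes them to reach 16.
Total = 20×16 + 21×16 = 656.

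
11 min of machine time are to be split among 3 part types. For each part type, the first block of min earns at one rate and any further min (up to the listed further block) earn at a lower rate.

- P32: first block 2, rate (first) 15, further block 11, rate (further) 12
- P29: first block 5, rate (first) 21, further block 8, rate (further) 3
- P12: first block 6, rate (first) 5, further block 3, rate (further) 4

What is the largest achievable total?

183

Order all 6 blocks by rate: P29/tier1 21 > P32/tier1 15 > P32/tier2 12 > P12/tier1 5 > P12/tier2 4 > P29/tier2 3.
Fill P29 tier1 block (5 at 21) ; 6 left.
P32 tier1 at 15: fill all 2 ; 4 left.
4 remain; put them into P32 tier2 at 12.
Total = 21×5 + 15×2 + 12×4 = 183.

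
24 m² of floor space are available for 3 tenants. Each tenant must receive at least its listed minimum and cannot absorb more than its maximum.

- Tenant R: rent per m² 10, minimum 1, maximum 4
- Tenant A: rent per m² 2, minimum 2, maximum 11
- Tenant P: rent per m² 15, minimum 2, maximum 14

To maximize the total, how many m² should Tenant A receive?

6

Meeting every minimum uses 1+2+2 = 5 m², leaving 19.
Highest rent per m² first: Tenant P 15 > Tenant R 10 > Tenant A 2.
Tenant P takes 12 more to reach its cap of 14 → 7 left.
Give Tenant R 3 more to hit its cap of 4 → 4 left.
Only 4 left; Tenant A takes them to reach 6.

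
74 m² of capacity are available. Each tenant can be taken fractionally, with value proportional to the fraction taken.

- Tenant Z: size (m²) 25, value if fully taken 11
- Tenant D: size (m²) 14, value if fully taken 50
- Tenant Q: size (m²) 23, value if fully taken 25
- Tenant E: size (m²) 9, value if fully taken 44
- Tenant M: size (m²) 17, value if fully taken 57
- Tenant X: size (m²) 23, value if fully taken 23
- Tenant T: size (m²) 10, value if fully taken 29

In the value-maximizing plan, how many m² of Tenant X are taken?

Rank by value-to-size ratio: Tenant E 44/9≈4.89, Tenant D 50/14≈3.57, Tenant M 57/17≈3.35, Tenant T 29/10≈2.9, Tenant Q 25/23≈1.09, Tenant X 23/23≈1, Tenant Z 11/25≈0.44.
All 9 m² of Tenant E fit (value 44) — 65 remain.
Tenant D: take in full, 14 m² for value 50 — 51 left.
Take all of Tenant M (17 m², value 57) — 34 m² left.
Tenant T: take in full, 10 m² for value 29 — 24 left.
Tenant Q: take in full, 23 m² for value 25 — 1 left.
Only 1 m² remain; take 1/23 of Tenant X for value 23×1/23 = 1.

1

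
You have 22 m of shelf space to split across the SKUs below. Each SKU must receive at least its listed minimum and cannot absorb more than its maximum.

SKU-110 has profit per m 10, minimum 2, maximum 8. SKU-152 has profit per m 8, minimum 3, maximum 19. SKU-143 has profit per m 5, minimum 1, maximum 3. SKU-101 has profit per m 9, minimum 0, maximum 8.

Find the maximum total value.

197

Meeting every minimum uses 2+3+1+0 = 6 m, leaving 16.
Highest profit per m first: SKU-110 10 > SKU-101 9 > SKU-152 8 > SKU-143 5.
SKU-110: +6 to 8 (cap) → 10 left.
SKU-101: +8 to 8 (cap) → 2 left.
Only 2 left; SKU-152 takes them to reach 5.
Total = 10×8 + 8×5 + 5×1 + 9×8 = 197.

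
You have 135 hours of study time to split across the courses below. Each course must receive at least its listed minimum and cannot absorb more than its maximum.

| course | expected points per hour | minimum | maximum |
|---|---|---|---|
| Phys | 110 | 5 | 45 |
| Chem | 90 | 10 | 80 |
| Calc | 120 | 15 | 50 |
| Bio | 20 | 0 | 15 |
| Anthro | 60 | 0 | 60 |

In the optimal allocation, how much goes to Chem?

Meeting every minimum uses 5+10+15+0+0 = 30 hours, leaving 105.
Order the courses by expected points per hour: Calc 120 > Phys 110 > Chem 90 > Anthro 60 > Bio 20.
Give Calc 35 more to hit its cap of 50 ; 70 left.
Phys takes 40 more to reach its cap of 45 ; 30 left.
Only 30 left; Chem takes them to reach 40.

40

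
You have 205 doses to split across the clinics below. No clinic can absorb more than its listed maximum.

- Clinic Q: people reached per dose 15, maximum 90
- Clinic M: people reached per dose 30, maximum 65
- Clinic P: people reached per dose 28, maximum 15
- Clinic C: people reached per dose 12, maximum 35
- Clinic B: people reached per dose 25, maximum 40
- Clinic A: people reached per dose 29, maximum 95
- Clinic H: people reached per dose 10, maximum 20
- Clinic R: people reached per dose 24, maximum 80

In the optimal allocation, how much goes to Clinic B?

30

Order the clinics by people reached per dose: Clinic M 30 > Clinic A 29 > Clinic P 28 > Clinic B 25 > Clinic R 24 > Clinic Q 15 > Clinic C 12 > Clinic H 10.
Clinic M takes 65 to reach its cap of 65 → 140 left.
Clinic A: +95 to 95 (cap) → 45 left.
Clinic P takes 15 to reach its cap of 15 → 30 left.
Clinic B: +30 (room for 40) → 30. Pool exhausted.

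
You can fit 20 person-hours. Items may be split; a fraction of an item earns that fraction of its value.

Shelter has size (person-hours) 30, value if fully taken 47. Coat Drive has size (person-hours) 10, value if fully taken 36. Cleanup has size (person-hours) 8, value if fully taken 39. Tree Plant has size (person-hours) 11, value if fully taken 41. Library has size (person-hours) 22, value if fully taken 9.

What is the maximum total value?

83.6

Rank by value-to-size ratio: Cleanup 39/8≈4.88, Tree Plant 41/11≈3.73, Coat Drive 36/10≈3.6, Shelter 47/30≈1.57, Library 9/22≈0.409.
All 8 person-hours of Cleanup fit (value 39) → 12 remain.
All 11 person-hours of Tree Plant fit (value 41) → 1 remain.
1 person-hours left: a 1/10 share of Coat Drive gives 36×1/10 = 3.6.
Total value = 83.6.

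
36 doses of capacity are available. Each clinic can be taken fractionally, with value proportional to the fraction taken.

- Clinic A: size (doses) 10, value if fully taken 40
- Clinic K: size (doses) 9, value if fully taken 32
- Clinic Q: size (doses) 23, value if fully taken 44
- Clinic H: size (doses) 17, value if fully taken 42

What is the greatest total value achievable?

114

Rank by value-to-size ratio: Clinic A 40/10≈4, Clinic K 32/9≈3.56, Clinic H 42/17≈2.47, Clinic Q 44/23≈1.91.
Clinic A: take in full, 10 doses for value 40 ; 26 left.
Clinic K: take in full, 9 doses for value 32 ; 17 left.
Clinic H: take in full, 17 doses for value 42 ; 0 left.
Total value = 114.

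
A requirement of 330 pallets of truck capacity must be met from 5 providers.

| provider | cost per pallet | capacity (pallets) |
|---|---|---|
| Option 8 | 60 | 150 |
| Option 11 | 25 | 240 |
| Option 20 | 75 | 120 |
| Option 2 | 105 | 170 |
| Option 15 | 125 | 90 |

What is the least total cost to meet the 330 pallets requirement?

Use providers in increasing cost order.
Option 11 (25): use full 240 — 90 pallets to go.
Take 90 from Option 8 at 60 to finish.
Option 20, Option 2, Option 15: unused.
Cost = 240×25 + 90×60 = 11400.

11400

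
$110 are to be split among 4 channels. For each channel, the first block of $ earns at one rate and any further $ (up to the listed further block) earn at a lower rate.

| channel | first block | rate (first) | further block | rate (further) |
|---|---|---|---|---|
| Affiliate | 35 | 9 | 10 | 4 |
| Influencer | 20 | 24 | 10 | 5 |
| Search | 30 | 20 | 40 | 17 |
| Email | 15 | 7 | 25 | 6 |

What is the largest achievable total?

1940

Order all 8 blocks by rate: Influencer/first 24 > Search/first 20 > Search/second 17 > Affiliate/first 9 > Email/first 7 > Email/second 6 > Influencer/second 5 > Affiliate/second 4.
Influencer first at 24: fill all 20 → 90 left.
Fill Search first block (30 at 20) → 60 left.
Search/second (17): +40 → 20 left.
Affiliate/first: +20 of 35 at 9; pool empty.
Total = 24×20 + 20×30 + 17×40 + 9×20 = 1940.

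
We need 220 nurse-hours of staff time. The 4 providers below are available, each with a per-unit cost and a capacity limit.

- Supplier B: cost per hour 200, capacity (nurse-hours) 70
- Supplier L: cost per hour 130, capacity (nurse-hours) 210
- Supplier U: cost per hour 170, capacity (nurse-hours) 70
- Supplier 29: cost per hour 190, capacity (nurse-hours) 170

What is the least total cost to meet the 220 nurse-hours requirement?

Cheapest first:
Take 210 from Supplier L at 130 — need 10 more.
Supplier U (170): take the remaining 10 — done.
Supplier 29, Supplier B: unused.
Cost = 210×130 + 10×170 = 29000.

29000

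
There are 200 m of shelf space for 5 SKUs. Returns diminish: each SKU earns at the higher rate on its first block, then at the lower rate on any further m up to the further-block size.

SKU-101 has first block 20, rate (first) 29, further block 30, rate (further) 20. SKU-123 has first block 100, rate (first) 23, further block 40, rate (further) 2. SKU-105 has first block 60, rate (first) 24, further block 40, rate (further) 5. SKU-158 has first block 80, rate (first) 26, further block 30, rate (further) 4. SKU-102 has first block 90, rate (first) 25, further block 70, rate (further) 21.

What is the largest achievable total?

5150

Rank every tier by rate: SKU-101/T1 29 > SKU-158/T1 26 > SKU-102/T1 25 > SKU-105/T1 24 > SKU-123/T1 23 > SKU-102/T2 21 > SKU-101/T2 20 > SKU-105/T2 5 > SKU-158/T2 4 > SKU-123/T2 2.
SKU-101/T1 (29): +20 ; 180 left.
SKU-158/T1 (26): +80 ; 100 left.
Fill SKU-102 T1 block (90 at 25) ; 10 left.
10 remain; put them into SKU-105 T1 at 24.
Total = 29×20 + 26×80 + 25×90 + 24×10 = 5150.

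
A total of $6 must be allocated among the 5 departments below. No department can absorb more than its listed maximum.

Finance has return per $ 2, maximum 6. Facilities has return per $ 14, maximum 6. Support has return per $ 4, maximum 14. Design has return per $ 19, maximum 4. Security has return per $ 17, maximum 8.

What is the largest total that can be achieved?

Order the departments by return per $: Design 19 > Security 17 > Facilities 14 > Support 4 > Finance 2.
Design: +4 to 4 (cap) → 2 left.
Security has room for 8 but only 2 remain, so it gets 2.
Total = 19×4 + 17×2 = 110.

110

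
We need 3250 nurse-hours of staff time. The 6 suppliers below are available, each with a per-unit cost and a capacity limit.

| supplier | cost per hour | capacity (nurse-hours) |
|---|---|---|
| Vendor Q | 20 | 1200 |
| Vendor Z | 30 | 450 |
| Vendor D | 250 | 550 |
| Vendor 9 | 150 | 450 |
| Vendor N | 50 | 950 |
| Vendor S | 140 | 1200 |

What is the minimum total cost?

Fill from the cheapest supplier first.
Vendor Q (20): use full 1200 ; 2050 nurse-hours to go.
Vendor Z at 30: take all 450 nurse-hours ; 1600 still needed.
Take 950 from Vendor N at 50 ; need 650 more.
Vendor S (140): take the remaining 650 ; done.
Vendor 9, Vendor D: unused.
Cost = 1200×20 + 450×30 + 950×50 + 650×140 = 176000.

176000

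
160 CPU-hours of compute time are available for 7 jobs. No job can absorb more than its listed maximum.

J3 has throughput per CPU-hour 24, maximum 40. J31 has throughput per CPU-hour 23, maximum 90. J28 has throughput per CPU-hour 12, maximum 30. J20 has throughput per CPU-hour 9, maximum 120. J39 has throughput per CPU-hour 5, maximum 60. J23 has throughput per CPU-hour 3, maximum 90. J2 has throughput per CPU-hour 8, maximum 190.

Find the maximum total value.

3390

Rank by throughput per CPU-hour: J3 24 > J31 23 > J28 12 > J20 9 > J2 8 > J39 5 > J23 3.
Give J3 40 to hit its cap of 40 → 120 left.
J31 takes 90 to reach its cap of 90 → 30 left.
J28: +30 to 30 (cap) → 0 left.
Total = 24×40 + 23×90 + 12×30 = 3390.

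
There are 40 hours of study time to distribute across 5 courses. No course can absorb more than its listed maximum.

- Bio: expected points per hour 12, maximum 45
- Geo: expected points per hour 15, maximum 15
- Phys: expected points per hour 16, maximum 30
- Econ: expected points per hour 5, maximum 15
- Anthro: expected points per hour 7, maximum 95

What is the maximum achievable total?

Rank by expected points per hour: Phys 16 > Geo 15 > Bio 12 > Anthro 7 > Econ 5.
Give Phys 30 to hit its cap of 30 → 10 left.
Only 10 left; Geo takes them to reach 10.
Total = 15×10 + 16×30 = 630.

630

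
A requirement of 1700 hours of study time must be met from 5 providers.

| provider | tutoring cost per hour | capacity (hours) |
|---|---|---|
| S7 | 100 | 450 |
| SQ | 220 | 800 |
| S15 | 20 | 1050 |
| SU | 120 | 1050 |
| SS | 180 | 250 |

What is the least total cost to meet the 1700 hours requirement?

90000

Use providers in increasing cost order.
Take 1050 from S15 at 20 → need 650 more.
S7 (100): use full 450 → 200 hours to go.
Take 200 from SU at 120 to finish.
SS, SQ: unused.
Cost = 1050×20 + 450×100 + 200×120 = 90000.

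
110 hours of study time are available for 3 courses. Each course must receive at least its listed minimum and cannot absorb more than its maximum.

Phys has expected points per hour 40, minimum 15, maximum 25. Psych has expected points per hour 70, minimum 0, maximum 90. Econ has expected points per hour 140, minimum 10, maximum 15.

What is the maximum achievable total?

8300

Meeting every minimum uses 15+0+10 = 25 hours, leaving 85.
Rank by expected points per hour: Econ 140 > Psych 70 > Phys 40.
Econ: +5 to 15 (cap) ; 80 left.
Psych: +80 (room for 90) → 80. Pool exhausted.
Total = 40×15 + 70×80 + 140×15 = 8300.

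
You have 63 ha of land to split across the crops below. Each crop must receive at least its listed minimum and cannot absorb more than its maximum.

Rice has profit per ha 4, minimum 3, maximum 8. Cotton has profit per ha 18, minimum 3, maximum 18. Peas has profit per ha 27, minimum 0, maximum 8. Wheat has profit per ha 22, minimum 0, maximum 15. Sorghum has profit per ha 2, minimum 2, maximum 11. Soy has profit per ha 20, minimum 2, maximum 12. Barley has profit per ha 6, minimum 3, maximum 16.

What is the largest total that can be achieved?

Meeting every minimum uses 3+3+0+0+2+2+3 = 13 ha, leaving 50.
Rank by profit per ha: Peas 27 > Wheat 22 > Soy 20 > Cotton 18 > Barley 6 > Rice 4 > Sorghum 2.
Give Peas 8 more to hit its cap of 8 ; 42 left.
Give Wheat 15 more to hit its cap of 15 ; 27 left.
Give Soy 10 more to hit its cap of 12 ; 17 left.
Cotton takes 15 more to reach its cap of 18 ; 2 left.
Barley: +2 (room for 13) → 5. Pool exhausted.
Total = 4×3 + 18×18 + 27×8 + 22×15 + 2×2 + 20×12 + 6×5 = 1156.

1156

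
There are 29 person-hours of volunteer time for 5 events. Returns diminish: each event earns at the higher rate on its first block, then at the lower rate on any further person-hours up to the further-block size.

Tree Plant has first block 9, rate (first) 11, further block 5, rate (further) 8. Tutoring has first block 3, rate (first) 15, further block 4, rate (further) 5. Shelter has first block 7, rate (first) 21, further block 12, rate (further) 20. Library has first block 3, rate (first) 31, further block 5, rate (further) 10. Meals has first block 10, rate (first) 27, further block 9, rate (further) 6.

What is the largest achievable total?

690

Order all 10 blocks by rate: Library/tier1 31 > Meals/tier1 27 > Shelter/tier1 21 > Shelter/tier2 20 > Tutoring/tier1 15 > Tree Plant/tier1 11 > Library/tier2 10 > Tree Plant/tier2 8 > Meals/tier2 6 > Tutoring/tier2 5.
Library/tier1 (31): +3 ; 26 left.
Meals/tier1 (27): +10 ; 16 left.
Shelter/tier1 (21): +7 ; 9 left.
Shelter/tier2: +9 of 12 at 20; pool empty.
Total = 31×3 + 27×10 + 21×7 + 20×9 = 690.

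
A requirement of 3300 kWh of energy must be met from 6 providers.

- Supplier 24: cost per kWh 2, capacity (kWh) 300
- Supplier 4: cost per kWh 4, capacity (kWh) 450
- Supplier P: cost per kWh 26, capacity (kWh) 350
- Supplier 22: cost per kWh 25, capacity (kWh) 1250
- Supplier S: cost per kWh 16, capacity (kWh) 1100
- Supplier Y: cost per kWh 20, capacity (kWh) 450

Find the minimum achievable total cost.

54000

Cheapest first:
Supplier 24 at 2: take all 300 kWh ; 3000 still needed.
Take 450 from Supplier 4 at 4 ; need 2550 more.
Supplier S (16): use full 1100 ; 1450 kWh to go.
Supplier Y at 20: take all 450 kWh ; 1000 still needed.
Take 1000 from Supplier 22 at 25 to finish.
Supplier P: unused.
Cost = 300×2 + 450×4 + 1100×16 + 450×20 + 1000×25 = 54000.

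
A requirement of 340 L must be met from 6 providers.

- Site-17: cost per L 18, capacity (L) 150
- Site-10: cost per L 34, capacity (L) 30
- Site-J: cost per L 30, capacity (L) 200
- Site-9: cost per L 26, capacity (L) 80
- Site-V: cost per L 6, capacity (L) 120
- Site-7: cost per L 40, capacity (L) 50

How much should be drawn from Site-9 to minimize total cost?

70

Use providers in increasing cost order.
Site-V (6): use full 120 → 220 L to go.
Take 150 from Site-17 at 18 → need 70 more.
Take 70 from Site-9 at 26 to finish.
Site-J, Site-10, Site-7: unused.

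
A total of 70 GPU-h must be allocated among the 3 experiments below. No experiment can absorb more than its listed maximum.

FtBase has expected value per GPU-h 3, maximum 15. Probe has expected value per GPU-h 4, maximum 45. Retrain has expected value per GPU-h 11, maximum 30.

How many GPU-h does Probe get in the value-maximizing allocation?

40

Highest expected value per GPU-h first: Retrain 11 > Probe 4 > FtBase 3.
Retrain: +30 to 30 (cap) — 40 left.
Probe: +40 (room for 45) → 40. Pool exhausted.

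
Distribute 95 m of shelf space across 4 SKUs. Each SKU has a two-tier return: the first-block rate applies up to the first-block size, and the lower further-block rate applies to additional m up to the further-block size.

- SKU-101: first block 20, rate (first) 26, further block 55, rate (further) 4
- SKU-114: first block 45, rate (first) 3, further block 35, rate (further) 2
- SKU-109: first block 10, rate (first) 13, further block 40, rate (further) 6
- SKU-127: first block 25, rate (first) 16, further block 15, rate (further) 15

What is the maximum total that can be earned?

1425

Treat each block as its own option and order by rate: SKU-101/tier1 26 > SKU-127/tier1 16 > SKU-127/tier2 15 > SKU-109/tier1 13 > SKU-109/tier2 6 > SKU-101/tier2 4 > SKU-114/tier1 3 > SKU-114/tier2 2.
Fill SKU-101 tier1 block (20 at 26) — 75 left.
SKU-127/tier1 (16): +25 — 50 left.
SKU-127/tier2 (15): +15 — 35 left.
SKU-109/tier1 (13): +10 — 25 left.
SKU-109 tier2 at 6: only 25 left, fill 25.
Total = 26×20 + 16×25 + 15×15 + 13×10 + 6×25 = 1425.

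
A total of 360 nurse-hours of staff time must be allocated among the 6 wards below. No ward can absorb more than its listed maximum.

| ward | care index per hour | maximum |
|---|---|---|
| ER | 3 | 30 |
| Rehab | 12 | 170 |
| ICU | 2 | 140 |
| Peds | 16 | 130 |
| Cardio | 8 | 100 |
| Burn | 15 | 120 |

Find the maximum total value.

5200

Rank by care index per hour: Peds 16 > Burn 15 > Rehab 12 > Cardio 8 > ER 3 > ICU 2.
Peds takes 130 to reach its cap of 130 — 230 left.
Burn: +120 to 120 (cap) — 110 left.
Only 110 left; Rehab takes them to reach 110.
Total = 12×110 + 16×130 + 15×120 = 5200.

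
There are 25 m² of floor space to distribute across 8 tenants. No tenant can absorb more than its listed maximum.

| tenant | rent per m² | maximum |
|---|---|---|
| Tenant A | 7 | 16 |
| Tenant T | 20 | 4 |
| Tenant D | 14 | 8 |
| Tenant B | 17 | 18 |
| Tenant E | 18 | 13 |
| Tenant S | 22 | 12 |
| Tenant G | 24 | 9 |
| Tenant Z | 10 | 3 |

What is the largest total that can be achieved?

560

Order the tenants by rent per m²: Tenant G 24 > Tenant S 22 > Tenant T 20 > Tenant E 18 > Tenant B 17 > Tenant D 14 > Tenant Z 10 > Tenant A 7.
Give Tenant G 9 to hit its cap of 9 → 16 left.
Tenant S takes 12 to reach its cap of 12 → 4 left.
Tenant T: +4 to 4 (cap) → 0 left.
Total = 20×4 + 22×12 + 24×9 = 560.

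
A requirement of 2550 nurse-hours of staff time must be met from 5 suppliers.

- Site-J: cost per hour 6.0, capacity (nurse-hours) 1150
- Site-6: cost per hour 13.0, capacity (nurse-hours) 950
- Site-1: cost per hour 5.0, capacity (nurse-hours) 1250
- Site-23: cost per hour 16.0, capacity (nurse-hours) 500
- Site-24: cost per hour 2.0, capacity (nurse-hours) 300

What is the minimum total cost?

12850

Use suppliers in increasing cost order.
Take 300 from Site-24 at 2.0 ; need 2250 more.
Site-1 (5.0): use full 1250 ; 1000 nurse-hours to go.
Take 1000 from Site-J at 6.0 to finish.
Site-6, Site-23: unused.
Cost = 300×2.0 + 1250×5.0 + 1000×6.0 = 12850.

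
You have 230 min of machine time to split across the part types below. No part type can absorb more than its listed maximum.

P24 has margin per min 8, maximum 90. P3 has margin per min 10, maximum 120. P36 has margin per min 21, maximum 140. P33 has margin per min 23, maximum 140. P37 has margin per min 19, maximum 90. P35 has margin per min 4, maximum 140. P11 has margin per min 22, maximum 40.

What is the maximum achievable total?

Order the part types by margin per min: P33 23 > P11 22 > P36 21 > P37 19 > P3 10 > P24 8 > P35 4.
Give P33 140 to hit its cap of 140 ; 90 left.
P11 takes 40 to reach its cap of 40 ; 50 left.
P36 has room for 140 but only 50 remain, so it gets 50.
Total = 21×50 + 23×140 + 22×40 = 5150.

5150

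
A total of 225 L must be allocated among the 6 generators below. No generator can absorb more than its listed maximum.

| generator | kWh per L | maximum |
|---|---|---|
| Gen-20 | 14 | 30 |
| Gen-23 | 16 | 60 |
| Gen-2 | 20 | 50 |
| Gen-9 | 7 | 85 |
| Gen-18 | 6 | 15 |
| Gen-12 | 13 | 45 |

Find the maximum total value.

3245

Order the generators by kWh per L: Gen-2 20 > Gen-23 16 > Gen-20 14 > Gen-12 13 > Gen-9 7 > Gen-18 6.
Gen-2 takes 50 to reach its cap of 50 — 175 left.
Gen-23 takes 60 to reach its cap of 60 — 115 left.
Gen-20: +30 to 30 (cap) — 85 left.
Gen-12: +45 to 45 (cap) — 40 left.
Gen-9: +40 (room for 85) → 40. Pool exhausted.
Total = 14×30 + 16×60 + 20×50 + 7×40 + 13×45 = 3245.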